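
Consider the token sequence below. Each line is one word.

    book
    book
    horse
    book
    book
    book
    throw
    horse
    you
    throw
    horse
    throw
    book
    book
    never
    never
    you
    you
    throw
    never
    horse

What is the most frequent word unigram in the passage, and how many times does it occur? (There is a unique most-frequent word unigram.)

Unigram frequencies (highest first):
  book: 7
  horse: 4
  throw: 4
  you: 3
  never: 3

"book", 7 times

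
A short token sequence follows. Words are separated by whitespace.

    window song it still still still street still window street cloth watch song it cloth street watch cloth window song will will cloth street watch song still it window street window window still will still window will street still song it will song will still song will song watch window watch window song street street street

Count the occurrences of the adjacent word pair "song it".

3

Scanning the 55 overlapping bigram windows for "song it":
  position 2–3: song it
  position 13–14: song it
  position 40–41: song it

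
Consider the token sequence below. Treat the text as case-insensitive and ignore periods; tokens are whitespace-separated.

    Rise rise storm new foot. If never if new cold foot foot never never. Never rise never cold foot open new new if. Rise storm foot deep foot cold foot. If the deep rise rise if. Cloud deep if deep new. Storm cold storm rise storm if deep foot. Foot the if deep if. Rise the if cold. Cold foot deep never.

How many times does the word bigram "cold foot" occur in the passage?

Scanning the 61 overlapping bigram windows for "cold foot":
  position 10–11: cold foot
  position 18–19: cold foot
  position 29–30: cold foot
  position 59–60: cold foot

4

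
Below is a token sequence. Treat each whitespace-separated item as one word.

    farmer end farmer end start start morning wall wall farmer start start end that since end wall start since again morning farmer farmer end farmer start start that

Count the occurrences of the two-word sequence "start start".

Scanning the 27 overlapping bigram windows for "start start":
  position 5–6: start start
  position 11–12: start start
  position 26–27: start start

3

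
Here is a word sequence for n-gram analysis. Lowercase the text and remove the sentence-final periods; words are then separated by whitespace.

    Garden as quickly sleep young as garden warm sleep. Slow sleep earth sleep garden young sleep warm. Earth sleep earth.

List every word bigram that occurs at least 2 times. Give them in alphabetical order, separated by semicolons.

earth sleep; sleep earth

Bigram counts meeting the condition (at least 2 times):
  earth sleep: 2
  sleep earth: 2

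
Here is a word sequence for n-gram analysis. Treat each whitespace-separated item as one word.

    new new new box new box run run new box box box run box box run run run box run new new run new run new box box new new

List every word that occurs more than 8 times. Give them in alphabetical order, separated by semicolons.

Unigram counts meeting the condition (more than 8 times):
  box: 10
  new: 11
  run: 9

box; new; run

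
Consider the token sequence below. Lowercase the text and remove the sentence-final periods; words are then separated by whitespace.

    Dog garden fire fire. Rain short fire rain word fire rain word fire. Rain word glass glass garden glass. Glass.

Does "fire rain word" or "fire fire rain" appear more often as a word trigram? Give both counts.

"fire rain word": 3 occurrences
"fire fire rain": 1 occurrence

"fire rain word" (3 vs 1)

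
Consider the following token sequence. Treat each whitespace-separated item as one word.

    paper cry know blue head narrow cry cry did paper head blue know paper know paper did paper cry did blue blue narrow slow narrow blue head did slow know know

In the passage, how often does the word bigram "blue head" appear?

Scanning the 30 overlapping bigram windows for "blue head":
  position 4–5: blue head
  position 26–27: blue head

2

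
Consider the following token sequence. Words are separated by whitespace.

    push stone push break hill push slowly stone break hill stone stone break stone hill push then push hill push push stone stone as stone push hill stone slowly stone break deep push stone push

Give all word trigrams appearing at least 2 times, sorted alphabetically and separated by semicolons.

push stone push; slowly stone break

Trigram counts meeting the condition (at least 2 times):
  push stone push: 2
  slowly stone break: 2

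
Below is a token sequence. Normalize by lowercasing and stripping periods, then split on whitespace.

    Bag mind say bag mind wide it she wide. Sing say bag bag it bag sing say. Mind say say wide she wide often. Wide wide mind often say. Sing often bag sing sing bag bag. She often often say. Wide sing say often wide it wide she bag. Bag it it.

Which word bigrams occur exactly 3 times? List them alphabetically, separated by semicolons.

Bigram counts meeting the condition (exactly 3 times):
  bag bag: 3
  sing say: 3

bag bag; sing say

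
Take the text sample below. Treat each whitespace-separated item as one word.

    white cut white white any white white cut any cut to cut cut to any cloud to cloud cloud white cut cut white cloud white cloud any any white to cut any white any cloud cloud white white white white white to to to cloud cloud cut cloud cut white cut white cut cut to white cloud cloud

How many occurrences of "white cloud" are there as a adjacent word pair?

3

Scanning the 57 overlapping bigram windows for "white cloud":
  position 23–24: white cloud
  position 25–26: white cloud
  position 56–57: white cloud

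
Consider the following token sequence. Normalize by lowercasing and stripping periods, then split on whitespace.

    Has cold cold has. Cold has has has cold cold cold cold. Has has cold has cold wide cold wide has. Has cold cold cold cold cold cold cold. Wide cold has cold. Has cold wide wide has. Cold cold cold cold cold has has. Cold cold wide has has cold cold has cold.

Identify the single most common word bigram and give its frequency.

"cold cold", 16 times

Bigram frequencies (highest first):
  cold cold: 16
  has cold: 12
  cold has: 8
  has has: 6
  cold wide: 5
  wide has: 3
  … (2 more, each ≤ 2)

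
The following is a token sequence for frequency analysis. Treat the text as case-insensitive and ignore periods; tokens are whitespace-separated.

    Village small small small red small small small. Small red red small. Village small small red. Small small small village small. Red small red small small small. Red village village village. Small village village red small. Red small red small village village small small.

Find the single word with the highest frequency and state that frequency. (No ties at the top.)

Unigram frequencies (highest first):
  small: 24
  village: 10
  red: 10

"small", 24 times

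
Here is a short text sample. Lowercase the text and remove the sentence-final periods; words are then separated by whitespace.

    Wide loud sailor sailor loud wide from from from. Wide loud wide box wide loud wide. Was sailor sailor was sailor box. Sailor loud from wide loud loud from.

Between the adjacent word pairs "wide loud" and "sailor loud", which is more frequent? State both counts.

"wide loud": 4 occurrences
"sailor loud": 2 occurrences

"wide loud" (4 vs 2)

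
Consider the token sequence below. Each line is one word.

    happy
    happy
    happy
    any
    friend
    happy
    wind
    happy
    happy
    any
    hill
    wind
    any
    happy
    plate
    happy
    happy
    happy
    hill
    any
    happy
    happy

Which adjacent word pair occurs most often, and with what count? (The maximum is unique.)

Bigram frequencies (highest first):
  happy happy: 6
  happy any: 2
  any happy: 2
  any friend: 1
  friend happy: 1
  happy wind: 1
  … (8 more, each ≤ 1)

"happy happy", 6 times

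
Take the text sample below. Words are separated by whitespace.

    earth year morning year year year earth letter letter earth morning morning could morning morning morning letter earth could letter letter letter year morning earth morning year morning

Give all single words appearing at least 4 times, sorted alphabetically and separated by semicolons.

earth; letter; morning; year

Unigram counts meeting the condition (at least 4 times):
  earth: 5
  letter: 6
  morning: 9
  year: 6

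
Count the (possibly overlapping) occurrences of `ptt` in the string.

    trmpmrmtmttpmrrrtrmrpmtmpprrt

Sliding a length-3 window over the 29 characters (27 positions):
  (no match at any position)

0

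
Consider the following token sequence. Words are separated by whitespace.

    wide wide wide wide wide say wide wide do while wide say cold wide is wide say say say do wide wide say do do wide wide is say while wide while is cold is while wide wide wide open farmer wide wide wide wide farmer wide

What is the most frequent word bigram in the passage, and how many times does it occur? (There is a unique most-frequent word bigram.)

"wide wide", 12 times

Bigram frequencies (highest first):
  wide wide: 12
  wide say: 4
  while wide: 3
  wide is: 2
  say say: 2
  say do: 2
  … (19 more, each ≤ 2)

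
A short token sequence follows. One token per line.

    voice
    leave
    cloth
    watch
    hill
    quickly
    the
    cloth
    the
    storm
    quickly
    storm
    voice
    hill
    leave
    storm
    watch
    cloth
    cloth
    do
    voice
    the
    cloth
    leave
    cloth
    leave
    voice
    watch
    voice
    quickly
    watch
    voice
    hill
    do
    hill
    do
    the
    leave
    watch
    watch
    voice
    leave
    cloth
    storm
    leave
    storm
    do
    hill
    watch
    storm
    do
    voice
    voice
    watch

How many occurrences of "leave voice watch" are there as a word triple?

Scanning the 52 overlapping trigram windows for "leave voice watch":
  position 26–28: leave voice watch

1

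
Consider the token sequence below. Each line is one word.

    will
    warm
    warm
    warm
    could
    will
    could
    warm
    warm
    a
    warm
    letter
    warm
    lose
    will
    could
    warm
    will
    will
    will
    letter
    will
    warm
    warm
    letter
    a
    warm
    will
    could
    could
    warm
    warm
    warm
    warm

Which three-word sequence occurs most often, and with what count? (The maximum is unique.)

"warm warm warm", 3 times

Trigram frequencies (highest first):
  warm warm warm: 3
  will warm warm: 2
  will could warm: 2
  could warm warm: 2
  warm warm could: 1
  warm could will: 1
  … (21 more, each ≤ 1)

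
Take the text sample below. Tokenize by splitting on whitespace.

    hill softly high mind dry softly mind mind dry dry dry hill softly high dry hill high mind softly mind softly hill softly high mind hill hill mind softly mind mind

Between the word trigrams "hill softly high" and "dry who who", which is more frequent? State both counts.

"hill softly high" (3 vs 0)

"hill softly high": 3 occurrences
"dry who who": 0 occurrences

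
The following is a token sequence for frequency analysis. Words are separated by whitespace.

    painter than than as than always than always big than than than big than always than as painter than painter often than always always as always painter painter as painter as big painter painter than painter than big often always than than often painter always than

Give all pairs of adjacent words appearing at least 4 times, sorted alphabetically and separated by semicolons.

Bigram counts meeting the condition (at least 4 times):
  always than: 4
  painter than: 4
  than always: 4
  than than: 4

always than; painter than; than always; than than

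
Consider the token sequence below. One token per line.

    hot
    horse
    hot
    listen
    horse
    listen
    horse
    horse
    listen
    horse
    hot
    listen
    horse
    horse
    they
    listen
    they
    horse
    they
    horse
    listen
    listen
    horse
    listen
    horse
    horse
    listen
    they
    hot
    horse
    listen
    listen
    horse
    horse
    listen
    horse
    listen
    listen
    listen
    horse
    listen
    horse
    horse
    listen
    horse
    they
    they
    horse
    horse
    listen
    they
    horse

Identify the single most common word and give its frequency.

"horse", 23 times

Unigram frequencies (highest first):
  horse: 23
  listen: 18
  they: 7
  hot: 4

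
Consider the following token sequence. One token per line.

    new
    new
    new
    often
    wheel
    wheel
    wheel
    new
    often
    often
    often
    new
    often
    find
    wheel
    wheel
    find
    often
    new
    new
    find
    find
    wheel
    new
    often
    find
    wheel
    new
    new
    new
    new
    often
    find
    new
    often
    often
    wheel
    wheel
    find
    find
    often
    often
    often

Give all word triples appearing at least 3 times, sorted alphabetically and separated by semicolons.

new new new; new often find

Trigram counts meeting the condition (at least 3 times):
  new new new: 3
  new often find: 3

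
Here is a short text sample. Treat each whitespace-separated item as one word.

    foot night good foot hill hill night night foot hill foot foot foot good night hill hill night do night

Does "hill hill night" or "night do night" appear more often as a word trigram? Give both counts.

"hill hill night": 2 occurrences
"night do night": 1 occurrence

"hill hill night" (2 vs 1)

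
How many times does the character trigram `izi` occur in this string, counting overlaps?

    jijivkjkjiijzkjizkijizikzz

1

Sliding a length-3 window over the 26 characters (24 positions):
  position 21–23: izi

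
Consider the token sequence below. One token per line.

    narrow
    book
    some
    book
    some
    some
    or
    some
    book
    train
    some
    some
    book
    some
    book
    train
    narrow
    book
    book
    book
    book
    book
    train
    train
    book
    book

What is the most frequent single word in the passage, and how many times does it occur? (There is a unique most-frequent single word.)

"book", 12 times

Unigram frequencies (highest first):
  book: 12
  some: 7
  train: 4
  narrow: 2
  or: 1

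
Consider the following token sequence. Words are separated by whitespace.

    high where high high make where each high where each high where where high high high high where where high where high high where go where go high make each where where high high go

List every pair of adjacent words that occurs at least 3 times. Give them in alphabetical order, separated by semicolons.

high high; high where; where high; where where

Bigram counts meeting the condition (at least 3 times):
  high high: 6
  high where: 6
  where high: 5
  where where: 3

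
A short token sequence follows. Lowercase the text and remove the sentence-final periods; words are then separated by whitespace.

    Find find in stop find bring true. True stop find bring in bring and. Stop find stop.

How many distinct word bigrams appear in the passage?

17 tokens → 16 bigram windows in total.
Repeated bigrams (each contributes count−1 duplicates):
  stop find: 3
  find bring: 2
3 duplicate windows → 16 − 3 = 13 distinct.

13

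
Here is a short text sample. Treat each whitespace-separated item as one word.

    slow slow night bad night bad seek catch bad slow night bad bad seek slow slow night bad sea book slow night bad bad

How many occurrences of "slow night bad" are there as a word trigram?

4

Scanning the 22 overlapping trigram windows for "slow night bad":
  position 2–4: slow night bad
  position 10–12: slow night bad
  position 16–18: slow night bad
  position 21–23: slow night bad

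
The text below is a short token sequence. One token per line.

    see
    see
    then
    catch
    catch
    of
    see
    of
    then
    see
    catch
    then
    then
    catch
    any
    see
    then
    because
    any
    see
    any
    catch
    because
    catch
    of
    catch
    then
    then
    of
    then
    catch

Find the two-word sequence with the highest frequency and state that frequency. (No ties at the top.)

"then catch", 3 times

Bigram frequencies (highest first):
  then catch: 3
  see then: 2
  catch of: 2
  of then: 2
  catch then: 2
  then then: 2
  … (16 more, each ≤ 2)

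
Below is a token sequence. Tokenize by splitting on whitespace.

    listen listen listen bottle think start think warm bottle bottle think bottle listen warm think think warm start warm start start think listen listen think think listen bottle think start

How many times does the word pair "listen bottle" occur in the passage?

Scanning the 29 overlapping bigram windows for "listen bottle":
  position 3–4: listen bottle
  position 27–28: listen bottle

2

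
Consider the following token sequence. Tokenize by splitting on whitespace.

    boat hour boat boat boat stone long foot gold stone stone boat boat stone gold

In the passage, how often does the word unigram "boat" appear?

Scanning the 15 tokens for "boat":
  position 1: boat
  position 3: boat
  position 4: boat
  position 5: boat
  position 12: boat
  position 13: boat

6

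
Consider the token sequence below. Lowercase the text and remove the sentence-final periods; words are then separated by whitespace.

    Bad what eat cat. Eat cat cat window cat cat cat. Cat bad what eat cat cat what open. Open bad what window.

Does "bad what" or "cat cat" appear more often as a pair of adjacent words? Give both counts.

"bad what": 3 occurrences
"cat cat": 5 occurrences

"cat cat" (5 vs 3)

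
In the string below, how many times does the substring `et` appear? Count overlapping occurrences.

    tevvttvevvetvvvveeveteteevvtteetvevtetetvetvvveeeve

Sliding a length-2 window over the 51 characters (50 positions):
  position 11–12: et
  position 20–21: et
  position 22–23: et
  position 31–32: et
  position 37–38: et
  position 39–40: et
  position 42–43: et

7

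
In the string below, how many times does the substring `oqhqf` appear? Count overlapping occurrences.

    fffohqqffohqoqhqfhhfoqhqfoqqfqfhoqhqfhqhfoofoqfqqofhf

Sliding a length-5 window over the 53 characters (49 positions):
  position 13–17: oqhqf
  position 21–25: oqhqf
  position 33–37: oqhqf

3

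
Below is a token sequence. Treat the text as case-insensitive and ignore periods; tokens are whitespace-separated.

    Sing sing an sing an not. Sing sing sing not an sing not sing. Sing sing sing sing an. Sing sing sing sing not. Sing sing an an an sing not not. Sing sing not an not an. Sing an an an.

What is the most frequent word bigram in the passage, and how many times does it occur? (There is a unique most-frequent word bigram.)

Bigram frequencies (highest first):
  sing sing: 12
  sing an: 5
  an sing: 5
  sing not: 5
  not sing: 4
  an an: 4
  … (3 more, each ≤ 3)

"sing sing", 12 times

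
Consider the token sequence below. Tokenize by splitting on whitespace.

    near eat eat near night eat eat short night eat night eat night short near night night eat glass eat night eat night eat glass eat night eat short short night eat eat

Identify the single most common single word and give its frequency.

Unigram frequencies (highest first):
  eat: 14
  night: 10
  short: 4
  near: 3
  glass: 2

"eat", 14 times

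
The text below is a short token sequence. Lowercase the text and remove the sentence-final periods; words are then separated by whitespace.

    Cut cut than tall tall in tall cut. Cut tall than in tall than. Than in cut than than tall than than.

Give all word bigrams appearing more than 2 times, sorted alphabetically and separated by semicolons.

tall than; than than

Bigram counts meeting the condition (more than 2 times):
  tall than: 3
  than than: 3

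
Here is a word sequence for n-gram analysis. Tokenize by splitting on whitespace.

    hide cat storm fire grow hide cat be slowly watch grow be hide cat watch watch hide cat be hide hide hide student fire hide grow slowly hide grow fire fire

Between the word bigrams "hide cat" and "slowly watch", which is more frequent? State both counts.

"hide cat": 4 occurrences
"slowly watch": 1 occurrence

"hide cat" (4 vs 1)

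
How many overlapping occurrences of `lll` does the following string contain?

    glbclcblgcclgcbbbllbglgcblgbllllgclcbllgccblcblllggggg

3

Sliding a length-3 window over the 54 characters (52 positions):
  position 29–31: lll
  position 30–32: lll
  position 47–49: lll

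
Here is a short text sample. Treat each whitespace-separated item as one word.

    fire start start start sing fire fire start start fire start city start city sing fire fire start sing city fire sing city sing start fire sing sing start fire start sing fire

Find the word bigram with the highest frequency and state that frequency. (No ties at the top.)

"fire start", 5 times

Bigram frequencies (highest first):
  fire start: 5
  start start: 3
  start sing: 3
  sing fire: 3
  start fire: 3
  fire fire: 2
  … (8 more, each ≤ 2)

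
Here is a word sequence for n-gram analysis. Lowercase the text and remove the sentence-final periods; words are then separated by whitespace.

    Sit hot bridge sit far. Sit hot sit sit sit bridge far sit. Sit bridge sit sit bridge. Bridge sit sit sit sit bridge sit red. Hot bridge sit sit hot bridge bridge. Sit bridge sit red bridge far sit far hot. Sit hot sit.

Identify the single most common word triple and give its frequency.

"sit sit bridge", 4 times

Trigram frequencies (highest first):
  sit sit bridge: 4
  sit sit sit: 3
  sit bridge sit: 3
  bridge sit sit: 3
  sit hot bridge: 2
  hot bridge sit: 2
  … (22 more, each ≤ 2)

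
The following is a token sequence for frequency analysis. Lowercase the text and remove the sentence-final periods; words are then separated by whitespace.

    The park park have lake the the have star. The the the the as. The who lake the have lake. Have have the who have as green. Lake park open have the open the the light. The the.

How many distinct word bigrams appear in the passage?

38 tokens → 37 bigram windows in total.
Repeated bigrams (each contributes count−1 duplicates):
  the the: 6
  have lake: 2
  have the: 2
  lake the: 2
  the have: 2
  the who: 2
10 duplicate windows → 37 − 10 = 27 distinct.

27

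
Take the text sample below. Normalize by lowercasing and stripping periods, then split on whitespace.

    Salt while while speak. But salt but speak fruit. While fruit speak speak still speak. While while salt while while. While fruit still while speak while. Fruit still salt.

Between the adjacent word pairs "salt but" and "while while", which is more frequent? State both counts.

"salt but": 1 occurrence
"while while": 4 occurrences

"while while" (4 vs 1)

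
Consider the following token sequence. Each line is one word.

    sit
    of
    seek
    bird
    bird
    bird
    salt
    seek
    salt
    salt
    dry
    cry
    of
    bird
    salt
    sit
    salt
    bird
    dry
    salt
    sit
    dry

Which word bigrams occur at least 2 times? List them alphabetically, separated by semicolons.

Bigram counts meeting the condition (at least 2 times):
  bird bird: 2
  bird salt: 2
  salt sit: 2

bird bird; bird salt; salt sit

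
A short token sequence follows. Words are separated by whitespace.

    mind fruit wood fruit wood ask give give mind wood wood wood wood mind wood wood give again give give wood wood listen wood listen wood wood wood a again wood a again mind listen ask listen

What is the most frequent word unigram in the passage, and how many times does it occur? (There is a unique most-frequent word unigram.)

"wood", 15 times

Unigram frequencies (highest first):
  wood: 15
  give: 5
  mind: 4
  listen: 4
  again: 3
  fruit: 2
  … (2 more, each ≤ 2)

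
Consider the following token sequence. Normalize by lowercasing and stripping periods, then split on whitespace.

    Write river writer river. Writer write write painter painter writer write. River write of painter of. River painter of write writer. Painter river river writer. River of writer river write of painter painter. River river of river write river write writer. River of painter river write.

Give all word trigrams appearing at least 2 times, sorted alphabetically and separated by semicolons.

Trigram counts meeting the condition (at least 2 times):
  painter river river: 2
  river write of: 2
  river writer river: 2
  write of painter: 2
  write river write: 2
  writer river of: 2

painter river river; river write of; river writer river; write of painter; write river write; writer river of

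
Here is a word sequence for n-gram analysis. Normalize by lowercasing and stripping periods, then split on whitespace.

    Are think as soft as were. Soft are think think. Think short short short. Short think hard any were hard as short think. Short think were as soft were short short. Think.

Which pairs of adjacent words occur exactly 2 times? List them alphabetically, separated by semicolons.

are think; as soft; think short; think think

Bigram counts meeting the condition (exactly 2 times):
  are think: 2
  as soft: 2
  think short: 2
  think think: 2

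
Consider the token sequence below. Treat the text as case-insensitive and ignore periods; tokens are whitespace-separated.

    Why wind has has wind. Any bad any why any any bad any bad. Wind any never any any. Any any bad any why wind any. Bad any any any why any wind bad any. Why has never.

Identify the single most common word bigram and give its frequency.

Bigram frequencies (highest first):
  any any: 6
  any bad: 5
  bad any: 5
  any why: 4
  wind any: 3
  why wind: 2
  … (11 more, each ≤ 2)

"any any", 6 times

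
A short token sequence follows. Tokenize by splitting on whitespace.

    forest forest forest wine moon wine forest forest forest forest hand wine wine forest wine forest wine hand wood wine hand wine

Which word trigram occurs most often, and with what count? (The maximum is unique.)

"forest forest forest", 3 times

Trigram frequencies (highest first):
  forest forest forest: 3
  wine forest wine: 2
  forest forest wine: 1
  forest wine moon: 1
  wine moon wine: 1
  moon wine forest: 1
  … (11 more, each ≤ 1)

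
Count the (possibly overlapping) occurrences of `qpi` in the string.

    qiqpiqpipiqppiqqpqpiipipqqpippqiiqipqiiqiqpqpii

5

Sliding a length-3 window over the 47 characters (45 positions):
  position 3–5: qpi
  position 6–8: qpi
  position 18–20: qpi
  position 26–28: qpi
  position 44–46: qpi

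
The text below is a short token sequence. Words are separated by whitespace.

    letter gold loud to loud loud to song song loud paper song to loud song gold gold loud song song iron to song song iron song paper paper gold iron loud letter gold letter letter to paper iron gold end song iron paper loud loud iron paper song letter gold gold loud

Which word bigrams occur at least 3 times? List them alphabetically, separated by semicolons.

gold loud; letter gold; song iron; song song

Bigram counts meeting the condition (at least 3 times):
  gold loud: 3
  letter gold: 3
  song iron: 3
  song song: 3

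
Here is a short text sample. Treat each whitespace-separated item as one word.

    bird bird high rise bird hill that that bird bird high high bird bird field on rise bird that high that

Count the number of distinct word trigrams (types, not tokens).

18

21 tokens → 19 trigram windows in total.
Repeated trigrams (each contributes count−1 duplicates):
  bird bird high: 2
1 duplicate windows → 19 − 1 = 18 distinct.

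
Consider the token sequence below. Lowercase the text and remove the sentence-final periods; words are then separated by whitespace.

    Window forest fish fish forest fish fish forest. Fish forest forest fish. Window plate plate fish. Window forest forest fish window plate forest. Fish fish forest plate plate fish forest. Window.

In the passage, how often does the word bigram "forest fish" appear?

Scanning the 30 overlapping bigram windows for "forest fish":
  position 2–3: forest fish
  position 5–6: forest fish
  position 8–9: forest fish
  position 11–12: forest fish
  position 19–20: forest fish
  position 23–24: forest fish

6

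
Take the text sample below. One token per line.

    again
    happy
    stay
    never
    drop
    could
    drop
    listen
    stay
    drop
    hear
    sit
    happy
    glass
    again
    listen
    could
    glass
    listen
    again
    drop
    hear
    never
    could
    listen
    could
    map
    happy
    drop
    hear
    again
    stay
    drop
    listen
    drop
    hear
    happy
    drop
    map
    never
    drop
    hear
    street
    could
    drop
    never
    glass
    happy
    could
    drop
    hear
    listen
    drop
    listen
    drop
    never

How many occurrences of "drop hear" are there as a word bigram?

6

Scanning the 55 overlapping bigram windows for "drop hear":
  position 10–11: drop hear
  position 21–22: drop hear
  position 29–30: drop hear
  position 35–36: drop hear
  position 41–42: drop hear
  position 50–51: drop hear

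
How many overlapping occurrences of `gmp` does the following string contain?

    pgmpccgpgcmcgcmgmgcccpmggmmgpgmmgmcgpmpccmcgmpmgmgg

Sliding a length-3 window over the 51 characters (49 positions):
  position 2–4: gmp
  position 44–46: gmp

2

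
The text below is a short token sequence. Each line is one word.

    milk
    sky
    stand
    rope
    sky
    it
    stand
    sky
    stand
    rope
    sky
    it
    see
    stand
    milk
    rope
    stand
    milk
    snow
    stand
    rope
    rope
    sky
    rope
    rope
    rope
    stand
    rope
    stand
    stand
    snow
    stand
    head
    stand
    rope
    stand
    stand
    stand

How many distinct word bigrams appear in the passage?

20

38 tokens → 37 bigram windows in total.
Repeated bigrams (each contributes count−1 duplicates):
  stand rope: 5
  rope stand: 4
  rope rope: 3
  rope sky: 3
  stand stand: 3
  sky it: 2
  sky stand: 2
  snow stand: 2
  … (1 more repeated)
17 duplicate windows → 37 − 17 = 20 distinct.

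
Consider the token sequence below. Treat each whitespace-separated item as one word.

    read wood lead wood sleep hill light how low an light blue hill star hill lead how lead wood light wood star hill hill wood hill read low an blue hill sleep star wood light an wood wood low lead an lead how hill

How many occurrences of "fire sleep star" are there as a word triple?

0

Scanning the 42 overlapping trigram windows for "fire sleep star":
  (none found)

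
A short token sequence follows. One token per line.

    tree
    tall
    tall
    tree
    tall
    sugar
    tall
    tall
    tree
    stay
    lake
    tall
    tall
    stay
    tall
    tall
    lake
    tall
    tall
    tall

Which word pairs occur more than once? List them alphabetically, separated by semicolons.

lake tall; tall tall; tall tree; tree tall

Bigram counts meeting the condition (more than once):
  lake tall: 2
  tall tall: 6
  tall tree: 2
  tree tall: 2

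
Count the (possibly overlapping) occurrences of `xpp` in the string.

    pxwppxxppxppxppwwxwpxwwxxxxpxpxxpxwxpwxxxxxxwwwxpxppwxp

Sliding a length-3 window over the 55 characters (53 positions):
  position 7–9: xpp
  position 10–12: xpp
  position 13–15: xpp
  position 50–52: xpp

4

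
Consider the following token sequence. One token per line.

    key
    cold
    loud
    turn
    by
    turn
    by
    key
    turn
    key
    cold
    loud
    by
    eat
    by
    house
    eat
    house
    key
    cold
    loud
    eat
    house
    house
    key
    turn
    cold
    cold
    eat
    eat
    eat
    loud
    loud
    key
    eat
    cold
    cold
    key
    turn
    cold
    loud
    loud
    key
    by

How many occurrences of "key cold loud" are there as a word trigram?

Scanning the 42 overlapping trigram windows for "key cold loud":
  position 1–3: key cold loud
  position 10–12: key cold loud
  position 19–21: key cold loud

3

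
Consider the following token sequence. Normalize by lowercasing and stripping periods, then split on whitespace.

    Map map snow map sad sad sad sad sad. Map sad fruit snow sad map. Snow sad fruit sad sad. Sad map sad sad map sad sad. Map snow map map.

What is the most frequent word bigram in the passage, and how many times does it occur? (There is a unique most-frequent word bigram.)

Bigram frequencies (highest first):
  sad sad: 8
  sad map: 5
  map sad: 4
  map snow: 3
  map map: 2
  snow map: 2
  … (4 more, each ≤ 2)

"sad sad", 8 times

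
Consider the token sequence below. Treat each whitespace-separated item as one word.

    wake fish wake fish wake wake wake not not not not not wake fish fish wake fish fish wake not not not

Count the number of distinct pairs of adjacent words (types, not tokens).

7

22 tokens → 21 bigram windows in total.
Repeated bigrams (each contributes count−1 duplicates):
  not not: 6
  fish wake: 4
  wake fish: 4
  fish fish: 2
  wake not: 2
  wake wake: 2
14 duplicate windows → 21 − 14 = 7 distinct.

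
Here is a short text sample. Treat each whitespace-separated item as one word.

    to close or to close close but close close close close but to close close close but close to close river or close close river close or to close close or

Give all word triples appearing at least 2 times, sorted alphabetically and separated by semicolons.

close but close; close close but; close close close; close or to; or to close; to close close

Trigram counts meeting the condition (at least 2 times):
  close but close: 2
  close close but: 3
  close close close: 3
  close or to: 2
  or to close: 2
  to close close: 3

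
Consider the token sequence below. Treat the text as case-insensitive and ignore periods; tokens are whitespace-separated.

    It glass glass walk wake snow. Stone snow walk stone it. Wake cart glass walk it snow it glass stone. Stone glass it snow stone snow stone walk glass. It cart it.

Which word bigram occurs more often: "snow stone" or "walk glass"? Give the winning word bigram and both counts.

"snow stone" (3 vs 1)

"snow stone": 3 occurrences
"walk glass": 1 occurrence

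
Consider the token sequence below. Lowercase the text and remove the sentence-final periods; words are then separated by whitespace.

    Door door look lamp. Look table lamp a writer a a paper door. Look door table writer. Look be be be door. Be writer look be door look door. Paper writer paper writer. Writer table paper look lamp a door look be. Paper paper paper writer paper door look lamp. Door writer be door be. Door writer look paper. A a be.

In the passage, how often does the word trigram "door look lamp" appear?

2

Scanning the 60 overlapping trigram windows for "door look lamp":
  position 2–4: door look lamp
  position 48–50: door look lamp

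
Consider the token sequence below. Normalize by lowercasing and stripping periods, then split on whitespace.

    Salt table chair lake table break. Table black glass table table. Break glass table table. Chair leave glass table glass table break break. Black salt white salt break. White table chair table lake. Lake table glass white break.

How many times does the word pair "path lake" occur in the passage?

0

Scanning the 37 overlapping bigram windows for "path lake":
  (none found)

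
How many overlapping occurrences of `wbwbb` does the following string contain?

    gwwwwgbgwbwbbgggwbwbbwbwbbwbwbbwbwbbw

Sliding a length-5 window over the 37 characters (33 positions):
  position 9–13: wbwbb
  position 17–21: wbwbb
  position 22–26: wbwbb
  position 27–31: wbwbb
  position 32–36: wbwbb

5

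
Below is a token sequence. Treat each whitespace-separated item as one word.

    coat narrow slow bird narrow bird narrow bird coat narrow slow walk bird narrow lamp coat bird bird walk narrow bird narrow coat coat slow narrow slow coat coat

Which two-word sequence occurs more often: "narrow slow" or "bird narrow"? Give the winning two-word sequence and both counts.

"narrow slow": 3 occurrences
"bird narrow": 4 occurrences

"bird narrow" (4 vs 3)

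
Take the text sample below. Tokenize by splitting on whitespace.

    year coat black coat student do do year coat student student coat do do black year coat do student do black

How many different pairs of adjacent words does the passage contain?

13

21 tokens → 20 bigram windows in total.
Repeated bigrams (each contributes count−1 duplicates):
  year coat: 3
  coat do: 2
  coat student: 2
  do black: 2
  do do: 2
  student do: 2
7 duplicate windows → 20 − 7 = 13 distinct.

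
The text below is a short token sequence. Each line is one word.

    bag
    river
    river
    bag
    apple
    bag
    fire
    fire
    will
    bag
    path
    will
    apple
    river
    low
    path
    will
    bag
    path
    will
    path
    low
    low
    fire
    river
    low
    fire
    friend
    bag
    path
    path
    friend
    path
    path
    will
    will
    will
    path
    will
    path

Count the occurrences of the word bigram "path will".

Scanning the 39 overlapping bigram windows for "path will":
  position 11–12: path will
  position 16–17: path will
  position 19–20: path will
  position 34–35: path will
  position 38–39: path will

5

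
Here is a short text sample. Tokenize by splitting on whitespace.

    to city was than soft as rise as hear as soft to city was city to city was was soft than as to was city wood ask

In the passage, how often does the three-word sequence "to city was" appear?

3

Scanning the 25 overlapping trigram windows for "to city was":
  position 1–3: to city was
  position 12–14: to city was
  position 16–18: to city was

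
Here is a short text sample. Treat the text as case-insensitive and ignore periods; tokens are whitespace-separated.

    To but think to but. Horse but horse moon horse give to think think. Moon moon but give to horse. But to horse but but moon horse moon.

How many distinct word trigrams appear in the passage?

25

28 tokens → 26 trigram windows in total.
Repeated trigrams (each contributes count−1 duplicates):
  to horse but: 2
1 duplicate windows → 26 − 1 = 25 distinct.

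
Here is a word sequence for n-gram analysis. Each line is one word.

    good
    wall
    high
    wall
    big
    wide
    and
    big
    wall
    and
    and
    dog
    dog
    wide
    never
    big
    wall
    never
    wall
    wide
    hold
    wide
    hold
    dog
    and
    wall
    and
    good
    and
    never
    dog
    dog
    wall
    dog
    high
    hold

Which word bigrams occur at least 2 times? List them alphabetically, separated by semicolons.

Bigram counts meeting the condition (at least 2 times):
  big wall: 2
  dog dog: 2
  wall and: 2
  wide hold: 2

big wall; dog dog; wall and; wide hold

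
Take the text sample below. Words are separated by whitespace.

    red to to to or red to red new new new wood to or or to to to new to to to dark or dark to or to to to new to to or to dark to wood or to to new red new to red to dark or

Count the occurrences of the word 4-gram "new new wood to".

Scanning the 46 overlapping 4-gram windows for "new new wood to":
  position 10–13: new new wood to

1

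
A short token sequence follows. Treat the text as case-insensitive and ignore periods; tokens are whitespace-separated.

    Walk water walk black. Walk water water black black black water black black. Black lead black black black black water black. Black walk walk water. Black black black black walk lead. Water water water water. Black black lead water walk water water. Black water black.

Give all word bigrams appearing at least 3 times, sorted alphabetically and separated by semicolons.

black black; black walk; black water; walk water; water black; water water

Bigram counts meeting the condition (at least 3 times):
  black black: 12
  black walk: 3
  black water: 3
  walk water: 4
  water black: 7
  water water: 5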